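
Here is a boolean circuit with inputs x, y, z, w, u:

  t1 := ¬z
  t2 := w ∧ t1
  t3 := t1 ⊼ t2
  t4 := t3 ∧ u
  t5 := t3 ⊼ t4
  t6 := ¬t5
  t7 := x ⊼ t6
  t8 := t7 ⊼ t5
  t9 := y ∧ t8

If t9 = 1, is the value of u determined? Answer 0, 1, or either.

t9 = y ∧ t8 must be 1, so both y = 1 and t8 = 1.
t8 = t7 ⊼ t5 must be 1, so at least one of t7, t5 is 0.
Every assignment with t9 = 1 has u = 1; there are 6 such assignment(s).

1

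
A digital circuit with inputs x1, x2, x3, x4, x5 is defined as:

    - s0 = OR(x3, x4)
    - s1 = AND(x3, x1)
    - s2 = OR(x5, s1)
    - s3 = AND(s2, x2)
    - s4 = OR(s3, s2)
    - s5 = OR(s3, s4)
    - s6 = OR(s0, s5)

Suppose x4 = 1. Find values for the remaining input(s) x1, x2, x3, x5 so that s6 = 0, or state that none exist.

With x4 = 1 fixed, none of the 16 settings of x1, x2, x3, x5 give s6 = 0.
For example, with x1=0, x2=0, x3=0, x5=0:
s0 = OR(x3, x4) = OR(0, 1) = 1
s1 = AND(x3, x1) = AND(0, 0) = 0
s2 = OR(x5, s1) = OR(0, 0) = 0
s3 = AND(s2, x2) = AND(0, 0) = 0
s4 = OR(s3, s2) = OR(0, 0) = 0
s5 = OR(s3, s4) = OR(0, 0) = 0
s6 = OR(s0, s5) = OR(1, 0) = 1
giving s6 = 1 ≠ 0.

no solution exists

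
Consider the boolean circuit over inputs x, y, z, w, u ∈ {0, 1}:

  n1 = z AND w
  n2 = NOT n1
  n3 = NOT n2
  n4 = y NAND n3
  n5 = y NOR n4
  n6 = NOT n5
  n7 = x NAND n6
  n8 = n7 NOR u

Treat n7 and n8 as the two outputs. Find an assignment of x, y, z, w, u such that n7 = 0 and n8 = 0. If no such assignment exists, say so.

x=1, y=1, z=1, w=1, u=1

Check with x=1, y=1, z=1, w=1, u=1:
n1 = z AND w = 1 AND 1 = 1
n2 = NOT n1 = NOT 1 = 0
n3 = NOT n2 = NOT 0 = 1
n4 = y NAND n3 = 1 NAND 1 = 0
n5 = y NOR n4 = 1 NOR 0 = 0
n6 = NOT n5 = NOT 0 = 1
n7 = x NAND n6 = 1 NAND 1 = 0
n8 = n7 NOR u = 0 NOR 1 = 0
So n7 = 0 and n8 = 0.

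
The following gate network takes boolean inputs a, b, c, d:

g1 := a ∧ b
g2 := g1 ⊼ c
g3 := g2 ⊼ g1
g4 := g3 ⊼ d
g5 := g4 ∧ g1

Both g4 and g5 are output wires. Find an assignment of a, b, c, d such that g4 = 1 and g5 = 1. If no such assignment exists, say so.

Check with a=1, b=1, c=0, d=0:
g1 = a ∧ b = 1 ∧ 1 = 1
g2 = g1 ⊼ c = 1 ⊼ 0 = 1
g3 = g2 ⊼ g1 = 1 ⊼ 1 = 0
g4 = g3 ⊼ d = 0 ⊼ 0 = 1
g5 = g4 ∧ g1 = 1 ∧ 1 = 1
So g4 = 1 and g5 = 1.

a=1, b=1, c=0, d=0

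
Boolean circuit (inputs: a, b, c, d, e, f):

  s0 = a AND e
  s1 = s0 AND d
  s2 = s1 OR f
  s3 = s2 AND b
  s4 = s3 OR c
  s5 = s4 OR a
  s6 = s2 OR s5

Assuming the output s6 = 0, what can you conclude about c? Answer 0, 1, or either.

s6 = s2 OR s5 must be 0, so both s2 = 0 and s5 = 0.
s2 = s1 OR f must be 0, so both s1 = 0 and f = 0.
s5 = s4 OR a must be 0, so both s4 = 0 and a = 0.
Every assignment with s6 = 0 has c = 0; there are 8 such assignment(s).

0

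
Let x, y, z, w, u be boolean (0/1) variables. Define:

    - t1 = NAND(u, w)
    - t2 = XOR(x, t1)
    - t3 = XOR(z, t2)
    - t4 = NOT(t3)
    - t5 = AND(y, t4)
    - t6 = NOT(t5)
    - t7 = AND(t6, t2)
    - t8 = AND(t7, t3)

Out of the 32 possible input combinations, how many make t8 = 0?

t8 = AND(t7, t3) must be 0, so at least one of t7, t3 is 0.
Enumerating the 32 input combinations, 24 give t8 = 0 and 8 give t8 = 1.

24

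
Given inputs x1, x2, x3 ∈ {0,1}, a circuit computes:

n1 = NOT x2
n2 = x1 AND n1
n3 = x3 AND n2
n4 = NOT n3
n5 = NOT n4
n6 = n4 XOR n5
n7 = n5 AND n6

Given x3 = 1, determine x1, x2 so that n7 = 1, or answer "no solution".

Check with x3 = 1 and x1=1, x2=0:
n1 = NOT x2 = NOT 0 = 1
n2 = x1 AND n1 = 1 AND 1 = 1
n3 = x3 AND n2 = 1 AND 1 = 1
n4 = NOT n3 = NOT 1 = 0
n5 = NOT n4 = NOT 0 = 1
n6 = n4 XOR n5 = 0 XOR 1 = 1
n7 = n5 AND n6 = 1 AND 1 = 1
So n7 = 1.

x1=1, x2=0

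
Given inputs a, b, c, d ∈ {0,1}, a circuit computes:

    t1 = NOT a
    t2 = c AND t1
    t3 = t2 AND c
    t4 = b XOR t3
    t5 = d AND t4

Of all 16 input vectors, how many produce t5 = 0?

12

t5 = d AND t4 must be 0, so at least one of d, t4 is 0.
Enumerating the 16 input combinations, 12 give t5 = 0 and 4 give t5 = 1.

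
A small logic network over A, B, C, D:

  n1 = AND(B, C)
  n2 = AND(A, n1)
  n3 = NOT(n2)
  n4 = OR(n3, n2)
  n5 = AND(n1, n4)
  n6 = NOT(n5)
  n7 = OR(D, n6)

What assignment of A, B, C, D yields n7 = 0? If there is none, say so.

A=0, B=1, C=1, D=0

n7 = OR(D, n6) must be 0, so both D = 0 and n6 = 0.
Check with A=0, B=1, C=1, D=0:
n1 = AND(B, C) = AND(1, 1) = 1
n2 = AND(A, n1) = AND(0, 1) = 0
n3 = NOT(n2) = NOT 0 = 1
n4 = OR(n3, n2) = OR(1, 0) = 1
n5 = AND(n1, n4) = AND(1, 1) = 1
n6 = NOT(n5) = NOT 1 = 0
n7 = OR(D, n6) = OR(0, 0) = 0
So n7 = 0 as required.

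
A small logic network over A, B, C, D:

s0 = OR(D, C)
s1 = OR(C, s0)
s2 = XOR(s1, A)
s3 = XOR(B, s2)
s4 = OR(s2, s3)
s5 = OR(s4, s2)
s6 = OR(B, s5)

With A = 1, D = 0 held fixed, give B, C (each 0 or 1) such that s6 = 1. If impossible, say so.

B=1, C=1

Check with A = 1, D = 0 and B=1, C=1:
s0 = OR(D, C) = OR(0, 1) = 1
s1 = OR(C, s0) = OR(1, 1) = 1
s2 = XOR(s1, A) = XOR(1, 1) = 0
s3 = XOR(B, s2) = XOR(1, 0) = 1
s4 = OR(s2, s3) = OR(0, 1) = 1
s5 = OR(s4, s2) = OR(1, 0) = 1
s6 = OR(B, s5) = OR(1, 1) = 1
So s6 = 1.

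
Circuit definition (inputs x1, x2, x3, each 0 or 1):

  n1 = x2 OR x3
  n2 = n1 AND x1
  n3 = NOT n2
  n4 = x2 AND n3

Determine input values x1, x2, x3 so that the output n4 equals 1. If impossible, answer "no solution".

x1=0, x2=1, x3=1

n4 = x2 AND n3 must be 1, so both x2 = 1 and n3 = 1.
Check with x1=0, x2=1, x3=1:
n1 = x2 OR x3 = 1 OR 1 = 1
n2 = n1 AND x1 = 1 AND 0 = 0
n3 = NOT n2 = NOT 0 = 1
n4 = x2 AND n3 = 1 AND 1 = 1
So n4 = 1 as required.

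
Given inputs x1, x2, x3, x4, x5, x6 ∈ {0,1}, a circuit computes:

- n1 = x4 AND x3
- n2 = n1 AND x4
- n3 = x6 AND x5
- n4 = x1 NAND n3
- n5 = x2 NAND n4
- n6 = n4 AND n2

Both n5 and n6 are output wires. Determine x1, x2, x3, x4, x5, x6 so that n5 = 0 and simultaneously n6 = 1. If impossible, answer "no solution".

x1=1, x2=1, x3=1, x4=1, x5=0, x6=1

Check with x1=1, x2=1, x3=1, x4=1, x5=0, x6=1:
n1 = x4 AND x3 = 1 AND 1 = 1
n2 = n1 AND x4 = 1 AND 1 = 1
n3 = x6 AND x5 = 1 AND 0 = 0
n4 = x1 NAND n3 = 1 NAND 0 = 1
n5 = x2 NAND n4 = 1 NAND 1 = 0
n6 = n4 AND n2 = 1 AND 1 = 1
So n5 = 0 and n6 = 1.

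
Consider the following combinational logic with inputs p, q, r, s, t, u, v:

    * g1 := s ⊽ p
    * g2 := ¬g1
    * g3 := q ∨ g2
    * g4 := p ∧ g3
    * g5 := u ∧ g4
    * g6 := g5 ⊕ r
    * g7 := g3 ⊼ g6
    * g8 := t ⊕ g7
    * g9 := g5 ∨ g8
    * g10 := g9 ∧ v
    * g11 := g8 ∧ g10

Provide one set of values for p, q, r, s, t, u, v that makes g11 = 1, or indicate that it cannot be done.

g11 = g8 ∧ g10 must be 1, so both g8 = 1 and g10 = 1.
g8 = t ⊕ g7 must be 1, so t and g7 differ.
g10 = g9 ∧ v must be 1, so both g9 = 1 and v = 1.
Check with p=0 q=1 r=1 s=1 t=1 u=1 v=1:
g1 = s ⊽ p = 1 ⊽ 0 = 0
g2 = ¬g1 = ¬0 = 1
g3 = q ∨ g2 = 1 ∨ 1 = 1
g4 = p ∧ g3 = 0 ∧ 1 = 0
g5 = u ∧ g4 = 1 ∧ 0 = 0
g6 = g5 ⊕ r = 0 ⊕ 1 = 1
g7 = g3 ⊼ g6 = 1 ⊼ 1 = 0
g8 = t ⊕ g7 = 1 ⊕ 0 = 1
g9 = g5 ∨ g8 = 0 ∨ 1 = 1
g10 = g9 ∧ v = 1 ∧ 1 = 1
g11 = g8 ∧ g10 = 1 ∧ 1 = 1
So g11 = 1 as required.

p=0 q=1 r=1 s=1 t=1 u=1 v=1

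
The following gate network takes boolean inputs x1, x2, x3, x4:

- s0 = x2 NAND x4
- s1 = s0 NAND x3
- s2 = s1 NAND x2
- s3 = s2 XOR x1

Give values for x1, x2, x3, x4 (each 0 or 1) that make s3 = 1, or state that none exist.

x1=1, x2=1, x3=1, x4=1

s3 = s2 XOR x1 must be 1, so s2 and x1 differ.
Check with x1=1, x2=1, x3=1, x4=1:
s0 = x2 NAND x4 = 1 NAND 1 = 0
s1 = s0 NAND x3 = 0 NAND 1 = 1
s2 = s1 NAND x2 = 1 NAND 1 = 0
s3 = s2 XOR x1 = 0 XOR 1 = 1
So s3 = 1 as required.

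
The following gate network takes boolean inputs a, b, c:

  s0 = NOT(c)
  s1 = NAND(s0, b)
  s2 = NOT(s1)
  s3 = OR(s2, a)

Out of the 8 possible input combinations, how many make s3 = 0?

3

s3 = OR(s2, a) must be 0, so both s2 = 0 and a = 0.
s2 = NOT(s1) must be 0, so s1 = 1.
s1 = NAND(s0, b) must be 1, so at least one of s0, b is 0.
Satisfying assignments:
  a=0, b=0, c=0
  a=0, b=0, c=1
  a=0, b=1, c=1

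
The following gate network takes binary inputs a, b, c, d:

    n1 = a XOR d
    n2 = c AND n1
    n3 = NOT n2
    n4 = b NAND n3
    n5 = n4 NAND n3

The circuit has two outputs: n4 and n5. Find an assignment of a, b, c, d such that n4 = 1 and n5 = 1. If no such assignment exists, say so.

a=0 b=0 c=1 d=1

Check with a=0 b=0 c=1 d=1:
n1 = a XOR d = 0 XOR 1 = 1
n2 = c AND n1 = 1 AND 1 = 1
n3 = NOT n2 = NOT 1 = 0
n4 = b NAND n3 = 0 NAND 0 = 1
n5 = n4 NAND n3 = 1 NAND 0 = 1
So n4 = 1 and n5 = 1.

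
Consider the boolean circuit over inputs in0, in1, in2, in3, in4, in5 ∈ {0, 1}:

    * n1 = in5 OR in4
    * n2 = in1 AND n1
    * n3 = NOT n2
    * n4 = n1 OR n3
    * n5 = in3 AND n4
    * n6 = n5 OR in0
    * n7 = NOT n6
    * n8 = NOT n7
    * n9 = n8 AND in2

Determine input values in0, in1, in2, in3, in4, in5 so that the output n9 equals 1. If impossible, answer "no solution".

n9 = n8 AND in2 must be 1, so both n8 = 1 and in2 = 1.
n8 = NOT n7 must be 1, so n7 = 0.
n7 = NOT n6 must be 0, so n6 = 1.
Check with in0=1, in1=0, in2=1, in3=1, in4=0, in5=1:
n1 = in5 OR in4 = 1 OR 0 = 1
n2 = in1 AND n1 = 0 AND 1 = 0
n3 = NOT n2 = NOT 0 = 1
n4 = n1 OR n3 = 1 OR 1 = 1
n5 = in3 AND n4 = 1 AND 1 = 1
n6 = n5 OR in0 = 1 OR 1 = 1
n7 = NOT n6 = NOT 1 = 0
n8 = NOT n7 = NOT 0 = 1
n9 = n8 AND in2 = 1 AND 1 = 1
So n9 = 1 as required.

in0=1, in1=0, in2=1, in3=1, in4=0, in5=1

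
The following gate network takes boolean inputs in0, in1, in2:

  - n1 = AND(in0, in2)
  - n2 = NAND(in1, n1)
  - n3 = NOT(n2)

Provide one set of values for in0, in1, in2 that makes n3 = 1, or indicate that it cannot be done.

in0=1 in1=1 in2=1

Check with in0=1 in1=1 in2=1:
n1 = AND(in0, in2) = AND(1, 1) = 1
n2 = NAND(in1, n1) = NAND(1, 1) = 0
n3 = NOT(n2) = NOT 0 = 1
So n3 = 1 as required.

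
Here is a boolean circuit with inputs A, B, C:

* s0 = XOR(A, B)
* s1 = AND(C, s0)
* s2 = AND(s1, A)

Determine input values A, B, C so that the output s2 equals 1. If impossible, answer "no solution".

A=1, B=0, C=1

s2 = AND(s1, A) must be 1, so both s1 = 1 and A = 1.
s1 = AND(C, s0) must be 1, so both C = 1 and s0 = 1.
s0 = XOR(A, B) must be 1, so A and B differ.
Check with A=1, B=0, C=1:
s0 = XOR(A, B) = XOR(1, 0) = 1
s1 = AND(C, s0) = AND(1, 1) = 1
s2 = AND(s1, A) = AND(1, 1) = 1
So s2 = 1 as required.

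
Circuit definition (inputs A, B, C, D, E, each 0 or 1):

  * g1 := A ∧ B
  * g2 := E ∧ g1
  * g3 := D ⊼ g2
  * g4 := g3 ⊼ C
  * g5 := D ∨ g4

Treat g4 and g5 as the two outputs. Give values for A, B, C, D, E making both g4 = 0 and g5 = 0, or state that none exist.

Check with A=1, B=0, C=1, D=0, E=0:
g1 = A ∧ B = 1 ∧ 0 = 0
g2 = E ∧ g1 = 0 ∧ 0 = 0
g3 = D ⊼ g2 = 0 ⊼ 0 = 1
g4 = g3 ⊼ C = 1 ⊼ 1 = 0
g5 = D ∨ g4 = 0 ∨ 0 = 0
So g4 = 0 and g5 = 0.

A=1, B=0, C=1, D=0, E=0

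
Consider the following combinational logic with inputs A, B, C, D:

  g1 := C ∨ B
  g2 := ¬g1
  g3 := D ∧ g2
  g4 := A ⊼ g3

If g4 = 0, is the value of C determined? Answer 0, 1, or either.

0

g4 = A ⊼ g3 must be 0, so both A = 1 and g3 = 1.
g3 = D ∧ g2 must be 1, so both D = 1 and g2 = 1.
Every assignment with g4 = 0 has C = 0; there are 1 such assignment(s).
  A=1, B=0, C=0, D=1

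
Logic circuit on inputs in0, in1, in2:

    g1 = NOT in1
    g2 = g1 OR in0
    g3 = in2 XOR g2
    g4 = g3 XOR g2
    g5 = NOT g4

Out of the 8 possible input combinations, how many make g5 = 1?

g5 = NOT g4 must be 1, so g4 = 0.
Enumerating the 8 input combinations, 4 give g5 = 1 and 4 give g5 = 0.

4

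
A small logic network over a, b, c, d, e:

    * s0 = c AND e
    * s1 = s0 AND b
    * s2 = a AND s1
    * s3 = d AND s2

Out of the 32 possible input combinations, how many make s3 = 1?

1

s3 = d AND s2 must be 1, so both d = 1 and s2 = 1.
s2 = a AND s1 must be 1, so both a = 1 and s1 = 1.
Satisfying assignments:
  a=1, b=1, c=1, d=1, e=1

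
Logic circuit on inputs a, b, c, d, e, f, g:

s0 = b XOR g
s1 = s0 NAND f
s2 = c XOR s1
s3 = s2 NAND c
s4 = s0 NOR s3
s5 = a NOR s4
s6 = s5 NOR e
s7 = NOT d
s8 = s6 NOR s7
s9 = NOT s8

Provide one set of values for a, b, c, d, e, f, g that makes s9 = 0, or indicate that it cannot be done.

a=0, b=1, c=0, d=1, e=0, f=1, g=1

s9 = NOT s8 must be 0, so s8 = 1.
Check with a=0, b=1, c=0, d=1, e=0, f=1, g=1:
s0 = b XOR g = 1 XOR 1 = 0
s1 = s0 NAND f = 0 NAND 1 = 1
s2 = c XOR s1 = 0 XOR 1 = 1
s3 = s2 NAND c = 1 NAND 0 = 1
s4 = s0 NOR s3 = 0 NOR 1 = 0
s5 = a NOR s4 = 0 NOR 0 = 1
s6 = s5 NOR e = 1 NOR 0 = 0
s7 = NOT d = NOT 1 = 0
s8 = s6 NOR s7 = 0 NOR 0 = 1
s9 = NOT s8 = NOT 1 = 0
So s9 = 0 as required.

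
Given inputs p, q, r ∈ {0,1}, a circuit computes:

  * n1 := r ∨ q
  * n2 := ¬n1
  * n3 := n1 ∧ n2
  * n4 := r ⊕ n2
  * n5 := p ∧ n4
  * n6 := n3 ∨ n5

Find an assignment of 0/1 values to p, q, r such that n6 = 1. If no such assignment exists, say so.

p=1 q=0 r=1

n6 = n3 ∨ n5 must be 1, so at least one of n3, n5 is 1.
Check with p=1 q=0 r=1:
n1 = r ∨ q = 1 ∨ 0 = 1
n2 = ¬n1 = ¬1 = 0
n3 = n1 ∧ n2 = 1 ∧ 0 = 0
n4 = r ⊕ n2 = 1 ⊕ 0 = 1
n5 = p ∧ n4 = 1 ∧ 1 = 1
n6 = n3 ∨ n5 = 0 ∨ 1 = 1
So n6 = 1 as required.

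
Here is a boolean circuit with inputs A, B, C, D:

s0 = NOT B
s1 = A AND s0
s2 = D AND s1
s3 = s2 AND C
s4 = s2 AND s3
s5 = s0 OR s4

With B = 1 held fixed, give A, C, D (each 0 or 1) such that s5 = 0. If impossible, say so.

A=0, C=1, D=1

Check with B = 1 and A=0, C=1, D=1:
s0 = NOT B = NOT 1 = 0
s1 = A AND s0 = 0 AND 0 = 0
s2 = D AND s1 = 1 AND 0 = 0
s3 = s2 AND C = 0 AND 1 = 0
s4 = s2 AND s3 = 0 AND 0 = 0
s5 = s0 OR s4 = 0 OR 0 = 0
So s5 = 0.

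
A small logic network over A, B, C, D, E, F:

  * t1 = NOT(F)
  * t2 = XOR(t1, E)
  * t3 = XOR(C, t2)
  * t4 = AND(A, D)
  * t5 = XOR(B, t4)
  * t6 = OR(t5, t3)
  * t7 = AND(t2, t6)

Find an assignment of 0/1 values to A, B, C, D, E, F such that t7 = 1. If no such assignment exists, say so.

t7 = AND(t2, t6) must be 1, so both t2 = 1 and t6 = 1.
t2 = XOR(t1, E) must be 1, so t1 and E differ.
t6 = OR(t5, t3) must be 1, so at least one of t5, t3 is 1.
Check with A=1, B=0, C=1, D=1, E=0, F=0:
t1 = NOT(F) = NOT 0 = 1
t2 = XOR(t1, E) = XOR(1, 0) = 1
t3 = XOR(C, t2) = XOR(1, 1) = 0
t4 = AND(A, D) = AND(1, 1) = 1
t5 = XOR(B, t4) = XOR(0, 1) = 1
t6 = OR(t5, t3) = OR(1, 0) = 1
t7 = AND(t2, t6) = AND(1, 1) = 1
So t7 = 1 as required.

A=1, B=0, C=1, D=1, E=0, F=0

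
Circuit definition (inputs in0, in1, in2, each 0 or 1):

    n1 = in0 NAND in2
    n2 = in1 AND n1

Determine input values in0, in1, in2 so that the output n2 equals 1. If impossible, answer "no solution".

n2 = in1 AND n1 must be 1, so both in1 = 1 and n1 = 1.
Check with in0=0, in1=1, in2=0:
n1 = in0 NAND in2 = 0 NAND 0 = 1
n2 = in1 AND n1 = 1 AND 1 = 1
So n2 = 1 as required.

in0=0, in1=1, in2=0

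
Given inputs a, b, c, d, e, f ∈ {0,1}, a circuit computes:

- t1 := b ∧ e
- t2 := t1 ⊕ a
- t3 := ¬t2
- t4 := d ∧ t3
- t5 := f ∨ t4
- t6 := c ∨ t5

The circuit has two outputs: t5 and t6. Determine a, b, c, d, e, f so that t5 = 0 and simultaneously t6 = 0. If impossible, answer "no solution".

Check with a=1, b=0, c=0, d=1, e=1, f=0:
t1 = b ∧ e = 0 ∧ 1 = 0
t2 = t1 ⊕ a = 0 ⊕ 1 = 1
t3 = ¬t2 = ¬1 = 0
t4 = d ∧ t3 = 1 ∧ 0 = 0
t5 = f ∨ t4 = 0 ∨ 0 = 0
t6 = c ∨ t5 = 0 ∨ 0 = 0
So t5 = 0 and t6 = 0.

a=1, b=0, c=0, d=1, e=1, f=0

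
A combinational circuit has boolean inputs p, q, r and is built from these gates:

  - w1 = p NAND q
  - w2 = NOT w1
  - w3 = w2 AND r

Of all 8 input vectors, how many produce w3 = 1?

w3 = w2 AND r must be 1, so both w2 = 1 and r = 1.
w2 = NOT w1 must be 1, so w1 = 0.
Satisfying assignments:
  p=1, q=1, r=1

1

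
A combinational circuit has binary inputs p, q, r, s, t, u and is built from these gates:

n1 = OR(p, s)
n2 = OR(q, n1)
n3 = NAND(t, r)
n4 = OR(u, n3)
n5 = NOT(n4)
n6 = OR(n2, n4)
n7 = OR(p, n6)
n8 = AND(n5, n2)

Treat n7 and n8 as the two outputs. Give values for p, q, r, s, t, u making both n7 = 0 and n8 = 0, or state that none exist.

p=0, q=0, r=1, s=0, t=1, u=0

Check with p=0, q=0, r=1, s=0, t=1, u=0:
n1 = OR(p, s) = OR(0, 0) = 0
n2 = OR(q, n1) = OR(0, 0) = 0
n3 = NAND(t, r) = NAND(1, 1) = 0
n4 = OR(u, n3) = OR(0, 0) = 0
n5 = NOT(n4) = NOT 0 = 1
n6 = OR(n2, n4) = OR(0, 0) = 0
n7 = OR(p, n6) = OR(0, 0) = 0
n8 = AND(n5, n2) = AND(1, 0) = 0
So n7 = 0 and n8 = 0.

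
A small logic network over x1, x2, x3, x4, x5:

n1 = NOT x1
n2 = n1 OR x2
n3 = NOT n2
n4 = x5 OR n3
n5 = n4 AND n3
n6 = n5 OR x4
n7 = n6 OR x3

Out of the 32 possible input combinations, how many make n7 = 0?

6

n7 = n6 OR x3 must be 0, so both n6 = 0 and x3 = 0.
Satisfying assignments:
  x1=0, x2=0, x3=0, x4=0, x5=0
  x1=0, x2=0, x3=0, x4=0, x5=1
  x1=0, x2=1, x3=0, x4=0, x5=0
  x1=0, x2=1, x3=0, x4=0, x5=1
  x1=1, x2=1, x3=0, x4=0, x5=0
  x1=1, x2=1, x3=0, x4=0, x5=1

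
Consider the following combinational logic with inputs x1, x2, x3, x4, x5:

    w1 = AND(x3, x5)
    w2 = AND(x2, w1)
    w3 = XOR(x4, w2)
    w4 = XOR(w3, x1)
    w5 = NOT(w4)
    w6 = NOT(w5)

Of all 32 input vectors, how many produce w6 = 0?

w6 = NOT(w5) must be 0, so w5 = 1.
Enumerating the 32 input combinations, 16 give w6 = 0 and 16 give w6 = 1.

16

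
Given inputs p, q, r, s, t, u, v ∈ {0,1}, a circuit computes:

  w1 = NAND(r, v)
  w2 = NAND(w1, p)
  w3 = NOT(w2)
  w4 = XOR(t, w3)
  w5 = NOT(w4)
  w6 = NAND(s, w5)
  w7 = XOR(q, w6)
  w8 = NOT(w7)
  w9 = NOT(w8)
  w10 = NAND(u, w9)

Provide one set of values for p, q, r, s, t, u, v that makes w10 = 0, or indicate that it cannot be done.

w10 = NAND(u, w9) must be 0, so both u = 1 and w9 = 1.
w9 = NOT(w8) must be 1, so w8 = 0.
w8 = NOT(w7) must be 0, so w7 = 1.
Check with p=1, q=1, r=0, s=1, t=1, u=1, v=1:
w1 = NAND(r, v) = NAND(0, 1) = 1
w2 = NAND(w1, p) = NAND(1, 1) = 0
w3 = NOT(w2) = NOT 0 = 1
w4 = XOR(t, w3) = XOR(1, 1) = 0
w5 = NOT(w4) = NOT 0 = 1
w6 = NAND(s, w5) = NAND(1, 1) = 0
w7 = XOR(q, w6) = XOR(1, 0) = 1
w8 = NOT(w7) = NOT 1 = 0
w9 = NOT(w8) = NOT 0 = 1
w10 = NAND(u, w9) = NAND(1, 1) = 0
So w10 = 0 as required.

p=1, q=1, r=0, s=1, t=1, u=1, v=1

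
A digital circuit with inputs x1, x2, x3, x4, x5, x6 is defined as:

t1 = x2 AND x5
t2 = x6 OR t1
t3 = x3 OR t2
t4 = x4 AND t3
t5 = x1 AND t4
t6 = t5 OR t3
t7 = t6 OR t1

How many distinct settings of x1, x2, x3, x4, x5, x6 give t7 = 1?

52

t7 = t6 OR t1 must be 1, so at least one of t6, t1 is 1.
Enumerating the 64 input combinations, 52 give t7 = 1 and 12 give t7 = 0.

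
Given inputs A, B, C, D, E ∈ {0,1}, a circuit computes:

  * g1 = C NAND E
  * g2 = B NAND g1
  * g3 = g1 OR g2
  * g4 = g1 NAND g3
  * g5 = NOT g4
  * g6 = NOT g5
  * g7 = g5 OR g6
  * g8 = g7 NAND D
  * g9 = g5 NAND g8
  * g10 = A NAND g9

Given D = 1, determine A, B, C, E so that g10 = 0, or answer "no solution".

Check with D = 1 and A=1, B=1, C=0, E=1:
g1 = C NAND E = 0 NAND 1 = 1
g2 = B NAND g1 = 1 NAND 1 = 0
g3 = g1 OR g2 = 1 OR 0 = 1
g4 = g1 NAND g3 = 1 NAND 1 = 0
g5 = NOT g4 = NOT 0 = 1
g6 = NOT g5 = NOT 1 = 0
g7 = g5 OR g6 = 1 OR 0 = 1
g8 = g7 NAND D = 1 NAND 1 = 0
g9 = g5 NAND g8 = 1 NAND 0 = 1
g10 = A NAND g9 = 1 NAND 1 = 0
So g10 = 0.

A=1, B=1, C=0, E=1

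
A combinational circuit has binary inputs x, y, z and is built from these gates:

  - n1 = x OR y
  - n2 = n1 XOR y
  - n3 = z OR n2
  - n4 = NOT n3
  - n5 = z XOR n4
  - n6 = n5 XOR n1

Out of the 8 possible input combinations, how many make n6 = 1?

n6 = n5 XOR n1 must be 1, so n5 and n1 differ.
Enumerating the 8 input combinations, 3 give n6 = 1 and 5 give n6 = 0.

3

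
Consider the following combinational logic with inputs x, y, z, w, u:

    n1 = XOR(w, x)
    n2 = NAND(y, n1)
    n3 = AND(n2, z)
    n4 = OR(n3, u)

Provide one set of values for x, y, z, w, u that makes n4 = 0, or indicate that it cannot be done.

x=1, y=0, z=0, w=0, u=0

n4 = OR(n3, u) must be 0, so both n3 = 0 and u = 0.
n3 = AND(n2, z) must be 0, so at least one of n2, z is 0.
Check with x=1, y=0, z=0, w=0, u=0:
n1 = XOR(w, x) = XOR(0, 1) = 1
n2 = NAND(y, n1) = NAND(0, 1) = 1
n3 = AND(n2, z) = AND(1, 0) = 0
n4 = OR(n3, u) = OR(0, 0) = 0
So n4 = 0 as required.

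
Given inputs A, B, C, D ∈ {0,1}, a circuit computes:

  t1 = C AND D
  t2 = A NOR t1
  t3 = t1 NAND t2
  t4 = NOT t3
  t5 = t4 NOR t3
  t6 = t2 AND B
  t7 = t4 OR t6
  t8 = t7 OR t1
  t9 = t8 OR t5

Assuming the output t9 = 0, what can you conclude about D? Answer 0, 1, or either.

Both values of D occur among assignments with t9 = 0:
  D=0: A=0, B=0, C=0, D=0
  D=1: A=0, B=0, C=0, D=1

either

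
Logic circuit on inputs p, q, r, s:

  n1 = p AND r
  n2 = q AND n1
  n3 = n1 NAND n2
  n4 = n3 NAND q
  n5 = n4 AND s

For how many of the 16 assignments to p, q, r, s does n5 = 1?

5

n5 = n4 AND s must be 1, so both n4 = 1 and s = 1.
n4 = n3 NAND q must be 1, so at least one of n3, q is 0.
Enumerating the 16 input combinations, 5 give n5 = 1 and 11 give n5 = 0.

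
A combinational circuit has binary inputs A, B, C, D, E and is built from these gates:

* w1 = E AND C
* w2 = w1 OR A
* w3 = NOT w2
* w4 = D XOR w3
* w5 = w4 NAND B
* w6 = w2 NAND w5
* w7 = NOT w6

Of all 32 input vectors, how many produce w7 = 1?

15

w7 = NOT w6 must be 1, so w6 = 0.
Enumerating the 32 input combinations, 15 give w7 = 1 and 17 give w7 = 0.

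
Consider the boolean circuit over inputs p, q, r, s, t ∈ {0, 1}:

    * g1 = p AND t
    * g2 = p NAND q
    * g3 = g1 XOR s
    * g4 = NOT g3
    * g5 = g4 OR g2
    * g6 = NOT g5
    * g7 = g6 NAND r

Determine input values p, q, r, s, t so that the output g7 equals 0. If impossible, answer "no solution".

p=1, q=1, r=1, s=0, t=1

g7 = g6 NAND r must be 0, so both g6 = 1 and r = 1.
g6 = NOT g5 must be 1, so g5 = 0.
g5 = g4 OR g2 must be 0, so both g4 = 0 and g2 = 0.
Check with p=1, q=1, r=1, s=0, t=1:
g1 = p AND t = 1 AND 1 = 1
g2 = p NAND q = 1 NAND 1 = 0
g3 = g1 XOR s = 1 XOR 0 = 1
g4 = NOT g3 = NOT 1 = 0
g5 = g4 OR g2 = 0 OR 0 = 0
g6 = NOT g5 = NOT 0 = 1
g7 = g6 NAND r = 1 NAND 1 = 0
So g7 = 0 as required.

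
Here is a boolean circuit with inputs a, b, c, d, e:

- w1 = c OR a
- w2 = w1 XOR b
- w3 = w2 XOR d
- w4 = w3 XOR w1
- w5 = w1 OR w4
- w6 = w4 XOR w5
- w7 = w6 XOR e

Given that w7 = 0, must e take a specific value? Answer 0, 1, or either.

either

Both values of e occur among assignments with w7 = 0:
  e=0: a=0, b=0, c=0, d=0, e=0
  e=1: a=0, b=0, c=1, d=0, e=1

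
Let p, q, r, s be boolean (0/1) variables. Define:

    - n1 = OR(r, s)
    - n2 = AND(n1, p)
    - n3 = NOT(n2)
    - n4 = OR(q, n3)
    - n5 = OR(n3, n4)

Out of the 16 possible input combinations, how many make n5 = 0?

n5 = OR(n3, n4) must be 0, so both n3 = 0 and n4 = 0.
n3 = NOT(n2) must be 0, so n2 = 1.
Enumerating the 16 input combinations, 3 give n5 = 0 and 13 give n5 = 1.

3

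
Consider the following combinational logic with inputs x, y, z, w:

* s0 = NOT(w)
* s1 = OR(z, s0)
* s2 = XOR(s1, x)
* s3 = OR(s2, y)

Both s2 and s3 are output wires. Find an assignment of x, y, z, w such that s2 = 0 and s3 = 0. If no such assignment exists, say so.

x=1 y=0 z=1 w=0

Check with x=1 y=0 z=1 w=0:
s0 = NOT(w) = NOT 0 = 1
s1 = OR(z, s0) = OR(1, 1) = 1
s2 = XOR(s1, x) = XOR(1, 1) = 0
s3 = OR(s2, y) = OR(0, 0) = 0
So s2 = 0 and s3 = 0.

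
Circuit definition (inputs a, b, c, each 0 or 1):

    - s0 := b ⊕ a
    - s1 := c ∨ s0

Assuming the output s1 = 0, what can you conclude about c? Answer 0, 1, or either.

s1 = c ∨ s0 must be 0, so both c = 0 and s0 = 0.
s0 = b ⊕ a must be 0, so b and a are equal.
Every assignment with s1 = 0 has c = 0; there are 2 such assignment(s).
  a=0, b=0, c=0
  a=1, b=1, c=0

0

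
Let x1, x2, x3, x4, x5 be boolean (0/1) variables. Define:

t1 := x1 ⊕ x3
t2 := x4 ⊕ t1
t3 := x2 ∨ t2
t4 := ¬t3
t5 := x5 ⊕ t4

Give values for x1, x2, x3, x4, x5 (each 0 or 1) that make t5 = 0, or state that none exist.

t5 = x5 ⊕ t4 must be 0, so x5 and t4 are equal.
Check with x1=0 x2=1 x3=1 x4=0 x5=0:
t1 = x1 ⊕ x3 = 0 ⊕ 1 = 1
t2 = x4 ⊕ t1 = 0 ⊕ 1 = 1
t3 = x2 ∨ t2 = 1 ∨ 1 = 1
t4 = ¬t3 = ¬1 = 0
t5 = x5 ⊕ t4 = 0 ⊕ 0 = 0
So t5 = 0 as required.

x1=0 x2=1 x3=1 x4=0 x5=0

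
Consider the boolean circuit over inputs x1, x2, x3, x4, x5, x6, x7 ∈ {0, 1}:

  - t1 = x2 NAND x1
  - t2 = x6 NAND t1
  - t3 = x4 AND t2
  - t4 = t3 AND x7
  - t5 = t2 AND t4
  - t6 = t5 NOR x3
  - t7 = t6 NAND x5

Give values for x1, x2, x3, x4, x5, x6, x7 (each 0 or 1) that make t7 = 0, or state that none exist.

x1=0, x2=0, x3=0, x4=0, x5=1, x6=1, x7=1

t7 = t6 NAND x5 must be 0, so both t6 = 1 and x5 = 1.
t6 = t5 NOR x3 must be 1, so both t5 = 0 and x3 = 0.
Check with x1=0, x2=0, x3=0, x4=0, x5=1, x6=1, x7=1:
t1 = x2 NAND x1 = 0 NAND 0 = 1
t2 = x6 NAND t1 = 1 NAND 1 = 0
t3 = x4 AND t2 = 0 AND 0 = 0
t4 = t3 AND x7 = 0 AND 1 = 0
t5 = t2 AND t4 = 0 AND 0 = 0
t6 = t5 NOR x3 = 0 NOR 0 = 1
t7 = t6 NAND x5 = 1 NAND 1 = 0
So t7 = 0 as required.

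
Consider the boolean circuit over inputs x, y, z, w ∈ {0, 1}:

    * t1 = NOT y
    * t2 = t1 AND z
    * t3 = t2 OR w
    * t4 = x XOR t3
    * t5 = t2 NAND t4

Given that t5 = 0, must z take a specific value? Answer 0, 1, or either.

1

t5 = t2 NAND t4 must be 0, so both t2 = 1 and t4 = 1.
t2 = t1 AND z must be 1, so both t1 = 1 and z = 1.
t4 = x XOR t3 must be 1, so x and t3 differ.
Every assignment with t5 = 0 has z = 1; there are 2 such assignment(s).
  x=0, y=0, z=1, w=0
  x=0, y=0, z=1, w=1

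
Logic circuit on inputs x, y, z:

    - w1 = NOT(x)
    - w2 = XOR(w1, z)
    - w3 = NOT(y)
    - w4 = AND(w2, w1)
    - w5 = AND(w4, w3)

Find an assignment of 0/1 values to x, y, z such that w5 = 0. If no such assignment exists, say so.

x=0, y=1, z=0

Check with x=0, y=1, z=0:
w1 = NOT(x) = NOT 0 = 1
w2 = XOR(w1, z) = XOR(1, 0) = 1
w3 = NOT(y) = NOT 1 = 0
w4 = AND(w2, w1) = AND(1, 1) = 1
w5 = AND(w4, w3) = AND(1, 0) = 0
So w5 = 0 as required.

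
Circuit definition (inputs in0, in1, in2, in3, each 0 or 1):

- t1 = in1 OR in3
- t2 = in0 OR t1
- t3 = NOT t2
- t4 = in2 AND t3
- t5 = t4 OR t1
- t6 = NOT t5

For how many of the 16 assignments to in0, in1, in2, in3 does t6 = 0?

t6 = NOT t5 must be 0, so t5 = 1.
t5 = t4 OR t1 must be 1, so at least one of t4, t1 is 1.
Enumerating the 16 input combinations, 13 give t6 = 0 and 3 give t6 = 1.

13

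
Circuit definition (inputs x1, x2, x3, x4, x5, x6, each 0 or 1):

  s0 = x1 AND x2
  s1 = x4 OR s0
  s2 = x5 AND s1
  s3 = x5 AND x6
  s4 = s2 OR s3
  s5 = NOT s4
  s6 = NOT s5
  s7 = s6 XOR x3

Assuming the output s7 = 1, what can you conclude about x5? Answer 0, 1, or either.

Both values of x5 occur among assignments with s7 = 1:
  x5=0: x1=0, x2=0, x3=1, x4=0, x5=0, x6=0
  x5=1: x1=0, x2=0, x3=0, x4=0, x5=1, x6=1

either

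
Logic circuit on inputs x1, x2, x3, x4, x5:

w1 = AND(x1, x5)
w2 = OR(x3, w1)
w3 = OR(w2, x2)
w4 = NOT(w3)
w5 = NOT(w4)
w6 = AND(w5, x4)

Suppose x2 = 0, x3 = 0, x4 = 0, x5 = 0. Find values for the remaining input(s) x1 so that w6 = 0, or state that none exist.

Check with x2 = 0, x3 = 0, x4 = 0, x5 = 0 and x1=1:
w1 = AND(x1, x5) = AND(1, 0) = 0
w2 = OR(x3, w1) = OR(0, 0) = 0
w3 = OR(w2, x2) = OR(0, 0) = 0
w4 = NOT(w3) = NOT 0 = 1
w5 = NOT(w4) = NOT 1 = 0
w6 = AND(w5, x4) = AND(0, 0) = 0
So w6 = 0.

x1=1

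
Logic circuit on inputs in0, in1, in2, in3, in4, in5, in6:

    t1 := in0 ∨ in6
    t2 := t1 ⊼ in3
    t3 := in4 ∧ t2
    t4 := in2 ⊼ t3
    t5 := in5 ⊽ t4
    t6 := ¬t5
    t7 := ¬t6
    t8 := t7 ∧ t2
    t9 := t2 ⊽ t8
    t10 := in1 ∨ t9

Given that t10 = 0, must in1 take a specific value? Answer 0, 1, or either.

0

t10 = in1 ∨ t9 must be 0, so both in1 = 0 and t9 = 0.
t9 = t2 ⊽ t8 must be 0, so at least one of t2, t8 is 1.
Every assignment with t10 = 0 has in1 = 0; there are 40 such assignment(s).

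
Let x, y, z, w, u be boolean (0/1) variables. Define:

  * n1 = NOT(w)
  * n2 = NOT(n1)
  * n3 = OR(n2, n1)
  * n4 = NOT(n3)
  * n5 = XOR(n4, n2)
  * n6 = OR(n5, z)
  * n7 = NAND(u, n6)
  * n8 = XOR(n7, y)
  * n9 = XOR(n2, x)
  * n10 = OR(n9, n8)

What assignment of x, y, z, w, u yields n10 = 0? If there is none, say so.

x=0, y=1, z=0, w=0, u=0

n10 = OR(n9, n8) must be 0, so both n9 = 0 and n8 = 0.
n9 = XOR(n2, x) must be 0, so n2 and x are equal.
Check with x=0, y=1, z=0, w=0, u=0:
n1 = NOT(w) = NOT 0 = 1
n2 = NOT(n1) = NOT 1 = 0
n3 = OR(n2, n1) = OR(0, 1) = 1
n4 = NOT(n3) = NOT 1 = 0
n5 = XOR(n4, n2) = XOR(0, 0) = 0
n6 = OR(n5, z) = OR(0, 0) = 0
n7 = NAND(u, n6) = NAND(0, 0) = 1
n8 = XOR(n7, y) = XOR(1, 1) = 0
n9 = XOR(n2, x) = XOR(0, 0) = 0
n10 = OR(n9, n8) = OR(0, 0) = 0
So n10 = 0 as required.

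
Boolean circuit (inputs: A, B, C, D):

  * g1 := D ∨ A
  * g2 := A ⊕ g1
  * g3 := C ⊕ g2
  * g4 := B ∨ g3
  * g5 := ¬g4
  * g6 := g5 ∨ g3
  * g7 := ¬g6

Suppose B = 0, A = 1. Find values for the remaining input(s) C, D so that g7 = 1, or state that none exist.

no solution exists

With B = 0, A = 1 fixed, none of the 4 settings of C, D give g7 = 1.
For example, with C=0, D=1:
g1 = D ∨ A = 1 ∨ 1 = 1
g2 = A ⊕ g1 = 1 ⊕ 1 = 0
g3 = C ⊕ g2 = 0 ⊕ 0 = 0
g4 = B ∨ g3 = 0 ∨ 0 = 0
g5 = ¬g4 = ¬0 = 1
g6 = g5 ∨ g3 = 1 ∨ 0 = 1
g7 = ¬g6 = ¬1 = 0
giving g7 = 0 ≠ 1.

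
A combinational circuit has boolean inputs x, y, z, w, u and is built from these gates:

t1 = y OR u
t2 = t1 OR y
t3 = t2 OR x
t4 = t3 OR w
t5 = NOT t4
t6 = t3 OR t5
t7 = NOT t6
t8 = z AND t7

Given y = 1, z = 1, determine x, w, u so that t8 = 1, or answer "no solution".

no solution exists

With y = 1, z = 1 fixed, none of the 8 settings of x, w, u give t8 = 1.
For example, with x=0, w=1, u=1:
t1 = y OR u = 1 OR 1 = 1
t2 = t1 OR y = 1 OR 1 = 1
t3 = t2 OR x = 1 OR 0 = 1
t4 = t3 OR w = 1 OR 1 = 1
t5 = NOT t4 = NOT 1 = 0
t6 = t3 OR t5 = 1 OR 0 = 1
t7 = NOT t6 = NOT 1 = 0
t8 = z AND t7 = 1 AND 0 = 0
giving t8 = 0 ≠ 1.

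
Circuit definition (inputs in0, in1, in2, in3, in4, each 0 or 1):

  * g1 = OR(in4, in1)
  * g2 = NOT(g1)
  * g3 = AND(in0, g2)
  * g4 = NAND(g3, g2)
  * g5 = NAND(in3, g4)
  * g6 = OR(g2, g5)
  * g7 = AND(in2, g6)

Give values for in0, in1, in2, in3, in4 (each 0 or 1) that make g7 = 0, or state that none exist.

in0=0, in1=1, in2=0, in3=1, in4=1

Check with in0=0, in1=1, in2=0, in3=1, in4=1:
g1 = OR(in4, in1) = OR(1, 1) = 1
g2 = NOT(g1) = NOT 1 = 0
g3 = AND(in0, g2) = AND(0, 0) = 0
g4 = NAND(g3, g2) = NAND(0, 0) = 1
g5 = NAND(in3, g4) = NAND(1, 1) = 0
g6 = OR(g2, g5) = OR(0, 0) = 0
g7 = AND(in2, g6) = AND(0, 0) = 0
So g7 = 0 as required.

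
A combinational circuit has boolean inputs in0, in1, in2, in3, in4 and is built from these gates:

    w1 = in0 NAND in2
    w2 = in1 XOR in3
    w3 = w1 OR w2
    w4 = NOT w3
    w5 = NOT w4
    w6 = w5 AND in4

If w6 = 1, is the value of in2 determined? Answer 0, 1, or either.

Both values of in2 occur among assignments with w6 = 1:
  in2=0: in0=0, in1=0, in2=0, in3=0, in4=1
  in2=1: in0=0, in1=0, in2=1, in3=0, in4=1

either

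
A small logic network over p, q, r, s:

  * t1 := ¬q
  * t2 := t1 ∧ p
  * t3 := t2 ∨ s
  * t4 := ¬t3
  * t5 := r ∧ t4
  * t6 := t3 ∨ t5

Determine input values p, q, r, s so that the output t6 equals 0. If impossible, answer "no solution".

p=1 q=1 r=0 s=0

Check with p=1 q=1 r=0 s=0:
t1 = ¬q = ¬1 = 0
t2 = t1 ∧ p = 0 ∧ 1 = 0
t3 = t2 ∨ s = 0 ∨ 0 = 0
t4 = ¬t3 = ¬0 = 1
t5 = r ∧ t4 = 0 ∧ 1 = 0
t6 = t3 ∨ t5 = 0 ∨ 0 = 0
So t6 = 0 as required.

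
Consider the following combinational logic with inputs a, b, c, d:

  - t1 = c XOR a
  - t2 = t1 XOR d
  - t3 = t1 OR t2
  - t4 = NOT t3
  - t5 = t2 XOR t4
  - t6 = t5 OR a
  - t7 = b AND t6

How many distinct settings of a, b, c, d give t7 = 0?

t7 = b AND t6 must be 0, so at least one of b, t6 is 0.
Enumerating the 16 input combinations, 9 give t7 = 0 and 7 give t7 = 1.

9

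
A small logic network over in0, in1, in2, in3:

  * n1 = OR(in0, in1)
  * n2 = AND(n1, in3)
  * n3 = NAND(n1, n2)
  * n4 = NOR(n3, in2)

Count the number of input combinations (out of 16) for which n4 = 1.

3

n4 = NOR(n3, in2) must be 1, so both n3 = 0 and in2 = 0.
n3 = NAND(n1, n2) must be 0, so both n1 = 1 and n2 = 1.
Satisfying assignments:
  in0=0, in1=1, in2=0, in3=1
  in0=1, in1=0, in2=0, in3=1
  in0=1, in1=1, in2=0, in3=1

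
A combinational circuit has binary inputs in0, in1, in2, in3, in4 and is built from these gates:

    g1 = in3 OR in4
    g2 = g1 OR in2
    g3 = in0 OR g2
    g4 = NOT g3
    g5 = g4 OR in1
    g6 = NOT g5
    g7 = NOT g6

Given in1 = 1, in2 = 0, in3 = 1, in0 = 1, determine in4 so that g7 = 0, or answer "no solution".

With in1 = 1, in2 = 0, in3 = 1, in0 = 1 fixed, none of the 2 settings of in4 give g7 = 0.
For example, with in4=1:
g1 = in3 OR in4 = 1 OR 1 = 1
g2 = g1 OR in2 = 1 OR 0 = 1
g3 = in0 OR g2 = 1 OR 1 = 1
g4 = NOT g3 = NOT 1 = 0
g5 = g4 OR in1 = 0 OR 1 = 1
g6 = NOT g5 = NOT 1 = 0
g7 = NOT g6 = NOT 0 = 1
giving g7 = 1 ≠ 0.

no solution exists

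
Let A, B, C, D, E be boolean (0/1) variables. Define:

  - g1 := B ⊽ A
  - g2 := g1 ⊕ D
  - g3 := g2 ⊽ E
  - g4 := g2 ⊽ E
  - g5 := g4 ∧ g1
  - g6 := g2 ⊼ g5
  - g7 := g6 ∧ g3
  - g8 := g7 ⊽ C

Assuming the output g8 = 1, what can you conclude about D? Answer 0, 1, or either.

Both values of D occur among assignments with g8 = 1:
  D=0: A=0, B=0, C=0, D=0, E=0
  D=1: A=0, B=0, C=0, D=1, E=1

either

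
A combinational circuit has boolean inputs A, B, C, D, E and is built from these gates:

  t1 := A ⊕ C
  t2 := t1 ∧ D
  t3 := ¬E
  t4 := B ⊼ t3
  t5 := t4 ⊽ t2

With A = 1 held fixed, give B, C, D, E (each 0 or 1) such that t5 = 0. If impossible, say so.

B=0 C=0 D=0 E=0

t5 = t4 ⊽ t2 must be 0, so at least one of t4, t2 is 1.
Check with A = 1 and B=0, C=0, D=0, E=0:
t1 = A ⊕ C = 1 ⊕ 0 = 1
t2 = t1 ∧ D = 1 ∧ 0 = 0
t3 = ¬E = ¬0 = 1
t4 = B ⊼ t3 = 0 ⊼ 1 = 1
t5 = t4 ⊽ t2 = 1 ⊽ 0 = 0
So t5 = 0.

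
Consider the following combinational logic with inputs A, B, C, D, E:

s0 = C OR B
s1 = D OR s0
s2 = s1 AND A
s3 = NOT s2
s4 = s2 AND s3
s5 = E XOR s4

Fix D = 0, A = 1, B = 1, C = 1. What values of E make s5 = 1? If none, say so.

E=1

Check with D = 0, A = 1, B = 1, C = 1 and E=1:
s0 = C OR B = 1 OR 1 = 1
s1 = D OR s0 = 0 OR 1 = 1
s2 = s1 AND A = 1 AND 1 = 1
s3 = NOT s2 = NOT 1 = 0
s4 = s2 AND s3 = 1 AND 0 = 0
s5 = E XOR s4 = 1 XOR 0 = 1
So s5 = 1.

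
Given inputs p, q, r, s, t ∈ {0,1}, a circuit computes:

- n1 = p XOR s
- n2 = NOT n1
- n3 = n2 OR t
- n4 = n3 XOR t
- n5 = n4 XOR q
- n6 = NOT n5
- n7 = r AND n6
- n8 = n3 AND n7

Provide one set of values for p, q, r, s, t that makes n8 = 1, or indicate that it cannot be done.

n8 = n3 AND n7 must be 1, so both n3 = 1 and n7 = 1.
n3 = n2 OR t must be 1, so at least one of n2, t is 1.
Check with p=0 q=0 r=1 s=1 t=1:
n1 = p XOR s = 0 XOR 1 = 1
n2 = NOT n1 = NOT 1 = 0
n3 = n2 OR t = 0 OR 1 = 1
n4 = n3 XOR t = 1 XOR 1 = 0
n5 = n4 XOR q = 0 XOR 0 = 0
n6 = NOT n5 = NOT 0 = 1
n7 = r AND n6 = 1 AND 1 = 1
n8 = n3 AND n7 = 1 AND 1 = 1
So n8 = 1 as required.

p=0 q=0 r=1 s=1 t=1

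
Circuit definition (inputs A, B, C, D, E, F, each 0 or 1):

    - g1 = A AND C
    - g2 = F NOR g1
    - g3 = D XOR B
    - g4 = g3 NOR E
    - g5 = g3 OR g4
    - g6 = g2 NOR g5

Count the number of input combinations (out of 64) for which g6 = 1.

10

g6 = g2 NOR g5 must be 1, so both g2 = 0 and g5 = 0.
g2 = F NOR g1 must be 0, so at least one of F, g1 is 1.
g5 = g3 OR g4 must be 0, so both g3 = 0 and g4 = 0.
Enumerating the 64 input combinations, 10 give g6 = 1 and 54 give g6 = 0.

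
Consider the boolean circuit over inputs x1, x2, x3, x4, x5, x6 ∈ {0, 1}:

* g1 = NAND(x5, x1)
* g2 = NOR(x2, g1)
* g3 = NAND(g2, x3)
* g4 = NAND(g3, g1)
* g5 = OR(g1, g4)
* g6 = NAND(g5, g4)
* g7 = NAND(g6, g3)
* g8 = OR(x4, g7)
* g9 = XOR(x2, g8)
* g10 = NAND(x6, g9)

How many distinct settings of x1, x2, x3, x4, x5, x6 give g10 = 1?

g10 = NAND(x6, g9) must be 1, so at least one of x6, g9 is 0.
Enumerating the 64 input combinations, 48 give g10 = 1 and 16 give g10 = 0.

48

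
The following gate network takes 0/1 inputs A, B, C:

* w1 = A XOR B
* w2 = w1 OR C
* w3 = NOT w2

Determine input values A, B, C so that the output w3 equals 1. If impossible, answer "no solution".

w3 = NOT w2 must be 1, so w2 = 0.
Check with A=1 B=1 C=0:
w1 = A XOR B = 1 XOR 1 = 0
w2 = w1 OR C = 0 OR 0 = 0
w3 = NOT w2 = NOT 0 = 1
So w3 = 1 as required.

A=1 B=1 C=0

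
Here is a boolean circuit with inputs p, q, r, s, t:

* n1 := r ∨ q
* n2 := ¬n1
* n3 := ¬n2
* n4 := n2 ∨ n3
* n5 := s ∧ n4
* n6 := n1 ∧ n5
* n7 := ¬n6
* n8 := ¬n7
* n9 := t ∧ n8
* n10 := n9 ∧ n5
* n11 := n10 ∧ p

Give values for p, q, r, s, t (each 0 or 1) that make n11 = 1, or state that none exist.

p=1 q=1 r=1 s=1 t=1

n11 = n10 ∧ p must be 1, so both n10 = 1 and p = 1.
n10 = n9 ∧ n5 must be 1, so both n9 = 1 and n5 = 1.
Check with p=1 q=1 r=1 s=1 t=1:
n1 = r ∨ q = 1 ∨ 1 = 1
n2 = ¬n1 = ¬1 = 0
n3 = ¬n2 = ¬0 = 1
n4 = n2 ∨ n3 = 0 ∨ 1 = 1
n5 = s ∧ n4 = 1 ∧ 1 = 1
n6 = n1 ∧ n5 = 1 ∧ 1 = 1
n7 = ¬n6 = ¬1 = 0
n8 = ¬n7 = ¬0 = 1
n9 = t ∧ n8 = 1 ∧ 1 = 1
n10 = n9 ∧ n5 = 1 ∧ 1 = 1
n11 = n10 ∧ p = 1 ∧ 1 = 1
So n11 = 1 as required.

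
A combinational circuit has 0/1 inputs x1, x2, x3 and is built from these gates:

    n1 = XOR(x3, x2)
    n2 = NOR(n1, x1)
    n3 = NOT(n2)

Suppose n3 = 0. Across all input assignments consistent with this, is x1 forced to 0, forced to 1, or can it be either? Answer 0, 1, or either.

n3 = NOT(n2) must be 0, so n2 = 1.
n2 = NOR(n1, x1) must be 1, so both n1 = 0 and x1 = 0.
Every assignment with n3 = 0 has x1 = 0; there are 2 such assignment(s).
  x1=0, x2=0, x3=0
  x1=0, x2=1, x3=1

0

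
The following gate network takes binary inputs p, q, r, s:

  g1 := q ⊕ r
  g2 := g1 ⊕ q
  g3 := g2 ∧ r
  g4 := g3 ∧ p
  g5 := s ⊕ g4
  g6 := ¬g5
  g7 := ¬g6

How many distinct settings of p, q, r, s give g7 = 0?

g7 = ¬g6 must be 0, so g6 = 1.
g6 = ¬g5 must be 1, so g5 = 0.
Enumerating the 16 input combinations, 8 give g7 = 0 and 8 give g7 = 1.

8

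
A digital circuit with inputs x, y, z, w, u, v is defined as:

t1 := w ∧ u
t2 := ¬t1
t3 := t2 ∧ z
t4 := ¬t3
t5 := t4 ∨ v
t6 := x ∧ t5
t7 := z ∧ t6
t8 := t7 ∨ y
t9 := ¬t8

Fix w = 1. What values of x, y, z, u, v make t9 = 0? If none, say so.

x=1 y=0 z=1 u=0 v=1

Check with w = 1 and x=1, y=0, z=1, u=0, v=1:
t1 = w ∧ u = 1 ∧ 0 = 0
t2 = ¬t1 = ¬0 = 1
t3 = t2 ∧ z = 1 ∧ 1 = 1
t4 = ¬t3 = ¬1 = 0
t5 = t4 ∨ v = 0 ∨ 1 = 1
t6 = x ∧ t5 = 1 ∧ 1 = 1
t7 = z ∧ t6 = 1 ∧ 1 = 1
t8 = t7 ∨ y = 1 ∨ 0 = 1
t9 = ¬t8 = ¬1 = 0
So t9 = 0.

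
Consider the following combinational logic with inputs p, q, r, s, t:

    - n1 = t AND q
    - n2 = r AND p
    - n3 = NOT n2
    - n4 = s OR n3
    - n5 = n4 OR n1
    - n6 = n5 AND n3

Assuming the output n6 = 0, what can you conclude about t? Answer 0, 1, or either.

Both values of t occur among assignments with n6 = 0:
  t=0: p=1, q=0, r=1, s=0, t=0
  t=1: p=1, q=0, r=1, s=0, t=1

either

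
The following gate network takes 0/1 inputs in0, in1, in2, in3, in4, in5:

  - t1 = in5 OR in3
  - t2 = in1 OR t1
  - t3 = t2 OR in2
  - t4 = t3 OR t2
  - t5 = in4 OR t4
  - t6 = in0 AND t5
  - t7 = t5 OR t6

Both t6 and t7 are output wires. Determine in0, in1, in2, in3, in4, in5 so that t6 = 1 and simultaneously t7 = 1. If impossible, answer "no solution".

Check with in0=1 in1=0 in2=0 in3=0 in4=1 in5=1:
t1 = in5 OR in3 = 1 OR 0 = 1
t2 = in1 OR t1 = 0 OR 1 = 1
t3 = t2 OR in2 = 1 OR 0 = 1
t4 = t3 OR t2 = 1 OR 1 = 1
t5 = in4 OR t4 = 1 OR 1 = 1
t6 = in0 AND t5 = 1 AND 1 = 1
t7 = t5 OR t6 = 1 OR 1 = 1
So t6 = 1 and t7 = 1.

in0=1 in1=0 in2=0 in3=0 in4=1 in5=1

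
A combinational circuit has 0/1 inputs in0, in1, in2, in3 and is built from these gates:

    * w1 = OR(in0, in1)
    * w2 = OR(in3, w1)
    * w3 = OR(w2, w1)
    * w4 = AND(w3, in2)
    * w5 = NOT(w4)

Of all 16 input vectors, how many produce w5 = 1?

w5 = NOT(w4) must be 1, so w4 = 0.
Enumerating the 16 input combinations, 9 give w5 = 1 and 7 give w5 = 0.

9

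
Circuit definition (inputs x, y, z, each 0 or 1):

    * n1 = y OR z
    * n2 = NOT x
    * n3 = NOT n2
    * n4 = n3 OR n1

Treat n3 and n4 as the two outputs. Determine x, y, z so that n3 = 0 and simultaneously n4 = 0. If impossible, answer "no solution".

x=0 y=0 z=0

Check with x=0 y=0 z=0:
n1 = y OR z = 0 OR 0 = 0
n2 = NOT x = NOT 0 = 1
n3 = NOT n2 = NOT 1 = 0
n4 = n3 OR n1 = 0 OR 0 = 0
So n3 = 0 and n4 = 0.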